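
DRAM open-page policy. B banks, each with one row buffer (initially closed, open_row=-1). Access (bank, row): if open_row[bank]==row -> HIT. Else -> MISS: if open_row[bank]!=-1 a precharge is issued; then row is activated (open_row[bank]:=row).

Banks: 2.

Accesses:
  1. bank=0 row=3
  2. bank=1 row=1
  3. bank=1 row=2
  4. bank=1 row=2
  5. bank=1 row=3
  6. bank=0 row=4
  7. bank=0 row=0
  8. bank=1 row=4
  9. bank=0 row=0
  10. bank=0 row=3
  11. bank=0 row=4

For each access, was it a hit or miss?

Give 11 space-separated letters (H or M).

Answer: M M M H M M M M H M M

Derivation:
Acc 1: bank0 row3 -> MISS (open row3); precharges=0
Acc 2: bank1 row1 -> MISS (open row1); precharges=0
Acc 3: bank1 row2 -> MISS (open row2); precharges=1
Acc 4: bank1 row2 -> HIT
Acc 5: bank1 row3 -> MISS (open row3); precharges=2
Acc 6: bank0 row4 -> MISS (open row4); precharges=3
Acc 7: bank0 row0 -> MISS (open row0); precharges=4
Acc 8: bank1 row4 -> MISS (open row4); precharges=5
Acc 9: bank0 row0 -> HIT
Acc 10: bank0 row3 -> MISS (open row3); precharges=6
Acc 11: bank0 row4 -> MISS (open row4); precharges=7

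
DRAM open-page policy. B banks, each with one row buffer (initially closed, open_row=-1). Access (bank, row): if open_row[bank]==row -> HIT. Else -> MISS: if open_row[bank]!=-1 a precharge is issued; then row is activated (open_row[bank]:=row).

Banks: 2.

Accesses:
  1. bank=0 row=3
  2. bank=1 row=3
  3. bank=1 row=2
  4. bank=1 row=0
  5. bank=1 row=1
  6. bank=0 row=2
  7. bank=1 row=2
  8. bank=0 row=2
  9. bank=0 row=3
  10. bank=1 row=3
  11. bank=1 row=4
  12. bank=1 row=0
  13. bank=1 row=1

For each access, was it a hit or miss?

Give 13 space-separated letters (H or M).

Acc 1: bank0 row3 -> MISS (open row3); precharges=0
Acc 2: bank1 row3 -> MISS (open row3); precharges=0
Acc 3: bank1 row2 -> MISS (open row2); precharges=1
Acc 4: bank1 row0 -> MISS (open row0); precharges=2
Acc 5: bank1 row1 -> MISS (open row1); precharges=3
Acc 6: bank0 row2 -> MISS (open row2); precharges=4
Acc 7: bank1 row2 -> MISS (open row2); precharges=5
Acc 8: bank0 row2 -> HIT
Acc 9: bank0 row3 -> MISS (open row3); precharges=6
Acc 10: bank1 row3 -> MISS (open row3); precharges=7
Acc 11: bank1 row4 -> MISS (open row4); precharges=8
Acc 12: bank1 row0 -> MISS (open row0); precharges=9
Acc 13: bank1 row1 -> MISS (open row1); precharges=10

Answer: M M M M M M M H M M M M M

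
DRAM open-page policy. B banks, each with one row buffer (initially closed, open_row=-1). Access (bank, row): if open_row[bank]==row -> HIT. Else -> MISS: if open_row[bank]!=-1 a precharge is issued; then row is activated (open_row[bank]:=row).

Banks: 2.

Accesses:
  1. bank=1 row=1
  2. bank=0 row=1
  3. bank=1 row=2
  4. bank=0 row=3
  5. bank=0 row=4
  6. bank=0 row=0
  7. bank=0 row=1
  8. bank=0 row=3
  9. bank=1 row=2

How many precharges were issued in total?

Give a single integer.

Answer: 6

Derivation:
Acc 1: bank1 row1 -> MISS (open row1); precharges=0
Acc 2: bank0 row1 -> MISS (open row1); precharges=0
Acc 3: bank1 row2 -> MISS (open row2); precharges=1
Acc 4: bank0 row3 -> MISS (open row3); precharges=2
Acc 5: bank0 row4 -> MISS (open row4); precharges=3
Acc 6: bank0 row0 -> MISS (open row0); precharges=4
Acc 7: bank0 row1 -> MISS (open row1); precharges=5
Acc 8: bank0 row3 -> MISS (open row3); precharges=6
Acc 9: bank1 row2 -> HIT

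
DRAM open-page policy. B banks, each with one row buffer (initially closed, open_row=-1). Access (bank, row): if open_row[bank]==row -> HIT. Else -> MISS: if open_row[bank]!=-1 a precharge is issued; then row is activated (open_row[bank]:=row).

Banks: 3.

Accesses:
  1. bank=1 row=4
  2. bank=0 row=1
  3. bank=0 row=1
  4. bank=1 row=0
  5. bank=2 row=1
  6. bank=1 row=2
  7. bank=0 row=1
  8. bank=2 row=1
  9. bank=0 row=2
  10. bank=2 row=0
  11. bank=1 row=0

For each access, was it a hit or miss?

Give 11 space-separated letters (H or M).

Answer: M M H M M M H H M M M

Derivation:
Acc 1: bank1 row4 -> MISS (open row4); precharges=0
Acc 2: bank0 row1 -> MISS (open row1); precharges=0
Acc 3: bank0 row1 -> HIT
Acc 4: bank1 row0 -> MISS (open row0); precharges=1
Acc 5: bank2 row1 -> MISS (open row1); precharges=1
Acc 6: bank1 row2 -> MISS (open row2); precharges=2
Acc 7: bank0 row1 -> HIT
Acc 8: bank2 row1 -> HIT
Acc 9: bank0 row2 -> MISS (open row2); precharges=3
Acc 10: bank2 row0 -> MISS (open row0); precharges=4
Acc 11: bank1 row0 -> MISS (open row0); precharges=5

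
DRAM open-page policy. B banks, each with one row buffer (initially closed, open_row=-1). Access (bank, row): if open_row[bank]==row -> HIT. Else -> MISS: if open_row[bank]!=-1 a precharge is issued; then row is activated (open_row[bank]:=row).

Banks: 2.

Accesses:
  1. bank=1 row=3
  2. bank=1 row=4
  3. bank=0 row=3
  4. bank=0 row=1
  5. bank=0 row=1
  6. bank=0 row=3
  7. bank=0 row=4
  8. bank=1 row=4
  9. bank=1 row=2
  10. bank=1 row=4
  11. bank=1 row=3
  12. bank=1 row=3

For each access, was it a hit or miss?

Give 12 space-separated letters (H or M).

Answer: M M M M H M M H M M M H

Derivation:
Acc 1: bank1 row3 -> MISS (open row3); precharges=0
Acc 2: bank1 row4 -> MISS (open row4); precharges=1
Acc 3: bank0 row3 -> MISS (open row3); precharges=1
Acc 4: bank0 row1 -> MISS (open row1); precharges=2
Acc 5: bank0 row1 -> HIT
Acc 6: bank0 row3 -> MISS (open row3); precharges=3
Acc 7: bank0 row4 -> MISS (open row4); precharges=4
Acc 8: bank1 row4 -> HIT
Acc 9: bank1 row2 -> MISS (open row2); precharges=5
Acc 10: bank1 row4 -> MISS (open row4); precharges=6
Acc 11: bank1 row3 -> MISS (open row3); precharges=7
Acc 12: bank1 row3 -> HIT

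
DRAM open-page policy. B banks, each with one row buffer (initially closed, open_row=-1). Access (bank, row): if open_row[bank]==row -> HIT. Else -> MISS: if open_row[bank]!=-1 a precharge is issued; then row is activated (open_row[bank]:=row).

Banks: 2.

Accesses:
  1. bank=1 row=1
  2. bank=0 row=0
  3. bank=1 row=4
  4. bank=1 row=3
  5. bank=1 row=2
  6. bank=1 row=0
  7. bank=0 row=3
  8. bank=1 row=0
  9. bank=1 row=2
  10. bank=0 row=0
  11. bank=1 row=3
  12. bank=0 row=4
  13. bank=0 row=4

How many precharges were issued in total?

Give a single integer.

Acc 1: bank1 row1 -> MISS (open row1); precharges=0
Acc 2: bank0 row0 -> MISS (open row0); precharges=0
Acc 3: bank1 row4 -> MISS (open row4); precharges=1
Acc 4: bank1 row3 -> MISS (open row3); precharges=2
Acc 5: bank1 row2 -> MISS (open row2); precharges=3
Acc 6: bank1 row0 -> MISS (open row0); precharges=4
Acc 7: bank0 row3 -> MISS (open row3); precharges=5
Acc 8: bank1 row0 -> HIT
Acc 9: bank1 row2 -> MISS (open row2); precharges=6
Acc 10: bank0 row0 -> MISS (open row0); precharges=7
Acc 11: bank1 row3 -> MISS (open row3); precharges=8
Acc 12: bank0 row4 -> MISS (open row4); precharges=9
Acc 13: bank0 row4 -> HIT

Answer: 9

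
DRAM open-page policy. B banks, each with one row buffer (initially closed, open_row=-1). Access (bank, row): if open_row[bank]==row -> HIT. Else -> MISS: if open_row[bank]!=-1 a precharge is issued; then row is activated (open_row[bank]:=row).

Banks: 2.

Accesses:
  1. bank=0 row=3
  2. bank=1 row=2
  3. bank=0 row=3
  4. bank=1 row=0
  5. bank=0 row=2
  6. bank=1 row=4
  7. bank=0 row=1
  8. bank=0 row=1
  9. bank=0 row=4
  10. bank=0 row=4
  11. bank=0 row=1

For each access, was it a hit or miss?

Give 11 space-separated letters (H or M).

Acc 1: bank0 row3 -> MISS (open row3); precharges=0
Acc 2: bank1 row2 -> MISS (open row2); precharges=0
Acc 3: bank0 row3 -> HIT
Acc 4: bank1 row0 -> MISS (open row0); precharges=1
Acc 5: bank0 row2 -> MISS (open row2); precharges=2
Acc 6: bank1 row4 -> MISS (open row4); precharges=3
Acc 7: bank0 row1 -> MISS (open row1); precharges=4
Acc 8: bank0 row1 -> HIT
Acc 9: bank0 row4 -> MISS (open row4); precharges=5
Acc 10: bank0 row4 -> HIT
Acc 11: bank0 row1 -> MISS (open row1); precharges=6

Answer: M M H M M M M H M H M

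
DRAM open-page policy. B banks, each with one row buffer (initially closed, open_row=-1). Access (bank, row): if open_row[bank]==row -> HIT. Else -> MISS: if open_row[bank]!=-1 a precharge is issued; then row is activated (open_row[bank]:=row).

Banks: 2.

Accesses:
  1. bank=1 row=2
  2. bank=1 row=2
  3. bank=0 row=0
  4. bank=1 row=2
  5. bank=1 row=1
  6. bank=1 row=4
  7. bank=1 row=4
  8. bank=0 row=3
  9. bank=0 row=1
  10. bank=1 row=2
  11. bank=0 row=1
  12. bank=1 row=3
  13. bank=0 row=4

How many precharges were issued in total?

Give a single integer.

Acc 1: bank1 row2 -> MISS (open row2); precharges=0
Acc 2: bank1 row2 -> HIT
Acc 3: bank0 row0 -> MISS (open row0); precharges=0
Acc 4: bank1 row2 -> HIT
Acc 5: bank1 row1 -> MISS (open row1); precharges=1
Acc 6: bank1 row4 -> MISS (open row4); precharges=2
Acc 7: bank1 row4 -> HIT
Acc 8: bank0 row3 -> MISS (open row3); precharges=3
Acc 9: bank0 row1 -> MISS (open row1); precharges=4
Acc 10: bank1 row2 -> MISS (open row2); precharges=5
Acc 11: bank0 row1 -> HIT
Acc 12: bank1 row3 -> MISS (open row3); precharges=6
Acc 13: bank0 row4 -> MISS (open row4); precharges=7

Answer: 7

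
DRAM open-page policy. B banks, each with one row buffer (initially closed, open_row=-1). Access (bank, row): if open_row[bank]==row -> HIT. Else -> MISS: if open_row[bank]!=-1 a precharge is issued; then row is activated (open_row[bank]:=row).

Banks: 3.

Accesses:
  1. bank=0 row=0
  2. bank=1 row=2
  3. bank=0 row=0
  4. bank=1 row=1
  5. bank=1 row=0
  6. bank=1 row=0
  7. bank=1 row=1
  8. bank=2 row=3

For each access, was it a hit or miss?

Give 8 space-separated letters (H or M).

Acc 1: bank0 row0 -> MISS (open row0); precharges=0
Acc 2: bank1 row2 -> MISS (open row2); precharges=0
Acc 3: bank0 row0 -> HIT
Acc 4: bank1 row1 -> MISS (open row1); precharges=1
Acc 5: bank1 row0 -> MISS (open row0); precharges=2
Acc 6: bank1 row0 -> HIT
Acc 7: bank1 row1 -> MISS (open row1); precharges=3
Acc 8: bank2 row3 -> MISS (open row3); precharges=3

Answer: M M H M M H M M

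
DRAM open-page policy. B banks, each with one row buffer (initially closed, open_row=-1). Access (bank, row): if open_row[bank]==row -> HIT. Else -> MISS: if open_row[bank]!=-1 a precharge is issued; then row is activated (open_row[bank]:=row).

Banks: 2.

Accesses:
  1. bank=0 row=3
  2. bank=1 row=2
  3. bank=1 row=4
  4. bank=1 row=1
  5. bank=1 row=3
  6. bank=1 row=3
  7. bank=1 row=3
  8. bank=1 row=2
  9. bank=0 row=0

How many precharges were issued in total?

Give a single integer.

Acc 1: bank0 row3 -> MISS (open row3); precharges=0
Acc 2: bank1 row2 -> MISS (open row2); precharges=0
Acc 3: bank1 row4 -> MISS (open row4); precharges=1
Acc 4: bank1 row1 -> MISS (open row1); precharges=2
Acc 5: bank1 row3 -> MISS (open row3); precharges=3
Acc 6: bank1 row3 -> HIT
Acc 7: bank1 row3 -> HIT
Acc 8: bank1 row2 -> MISS (open row2); precharges=4
Acc 9: bank0 row0 -> MISS (open row0); precharges=5

Answer: 5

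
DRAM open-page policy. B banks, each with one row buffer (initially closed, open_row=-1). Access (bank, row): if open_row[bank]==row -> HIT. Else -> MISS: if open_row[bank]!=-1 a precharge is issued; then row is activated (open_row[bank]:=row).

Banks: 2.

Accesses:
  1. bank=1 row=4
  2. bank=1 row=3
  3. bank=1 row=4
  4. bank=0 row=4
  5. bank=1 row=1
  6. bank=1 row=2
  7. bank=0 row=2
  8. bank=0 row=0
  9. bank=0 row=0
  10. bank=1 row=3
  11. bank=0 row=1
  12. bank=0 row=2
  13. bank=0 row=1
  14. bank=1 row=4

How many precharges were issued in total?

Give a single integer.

Acc 1: bank1 row4 -> MISS (open row4); precharges=0
Acc 2: bank1 row3 -> MISS (open row3); precharges=1
Acc 3: bank1 row4 -> MISS (open row4); precharges=2
Acc 4: bank0 row4 -> MISS (open row4); precharges=2
Acc 5: bank1 row1 -> MISS (open row1); precharges=3
Acc 6: bank1 row2 -> MISS (open row2); precharges=4
Acc 7: bank0 row2 -> MISS (open row2); precharges=5
Acc 8: bank0 row0 -> MISS (open row0); precharges=6
Acc 9: bank0 row0 -> HIT
Acc 10: bank1 row3 -> MISS (open row3); precharges=7
Acc 11: bank0 row1 -> MISS (open row1); precharges=8
Acc 12: bank0 row2 -> MISS (open row2); precharges=9
Acc 13: bank0 row1 -> MISS (open row1); precharges=10
Acc 14: bank1 row4 -> MISS (open row4); precharges=11

Answer: 11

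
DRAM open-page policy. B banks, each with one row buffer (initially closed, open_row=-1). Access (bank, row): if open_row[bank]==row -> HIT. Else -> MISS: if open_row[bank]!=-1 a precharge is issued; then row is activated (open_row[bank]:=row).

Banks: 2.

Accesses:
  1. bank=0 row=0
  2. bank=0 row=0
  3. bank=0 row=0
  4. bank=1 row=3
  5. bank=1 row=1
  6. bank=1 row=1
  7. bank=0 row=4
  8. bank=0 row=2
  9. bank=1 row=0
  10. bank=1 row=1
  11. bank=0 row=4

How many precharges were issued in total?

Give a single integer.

Answer: 6

Derivation:
Acc 1: bank0 row0 -> MISS (open row0); precharges=0
Acc 2: bank0 row0 -> HIT
Acc 3: bank0 row0 -> HIT
Acc 4: bank1 row3 -> MISS (open row3); precharges=0
Acc 5: bank1 row1 -> MISS (open row1); precharges=1
Acc 6: bank1 row1 -> HIT
Acc 7: bank0 row4 -> MISS (open row4); precharges=2
Acc 8: bank0 row2 -> MISS (open row2); precharges=3
Acc 9: bank1 row0 -> MISS (open row0); precharges=4
Acc 10: bank1 row1 -> MISS (open row1); precharges=5
Acc 11: bank0 row4 -> MISS (open row4); precharges=6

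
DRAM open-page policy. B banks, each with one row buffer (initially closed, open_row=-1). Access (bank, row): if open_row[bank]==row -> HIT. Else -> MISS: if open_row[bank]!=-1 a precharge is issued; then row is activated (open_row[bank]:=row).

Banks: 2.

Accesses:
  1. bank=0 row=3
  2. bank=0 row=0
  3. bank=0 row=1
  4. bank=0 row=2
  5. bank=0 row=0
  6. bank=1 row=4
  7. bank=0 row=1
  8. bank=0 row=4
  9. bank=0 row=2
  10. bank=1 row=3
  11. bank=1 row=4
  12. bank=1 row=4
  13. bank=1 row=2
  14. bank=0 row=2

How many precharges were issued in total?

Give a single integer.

Answer: 10

Derivation:
Acc 1: bank0 row3 -> MISS (open row3); precharges=0
Acc 2: bank0 row0 -> MISS (open row0); precharges=1
Acc 3: bank0 row1 -> MISS (open row1); precharges=2
Acc 4: bank0 row2 -> MISS (open row2); precharges=3
Acc 5: bank0 row0 -> MISS (open row0); precharges=4
Acc 6: bank1 row4 -> MISS (open row4); precharges=4
Acc 7: bank0 row1 -> MISS (open row1); precharges=5
Acc 8: bank0 row4 -> MISS (open row4); precharges=6
Acc 9: bank0 row2 -> MISS (open row2); precharges=7
Acc 10: bank1 row3 -> MISS (open row3); precharges=8
Acc 11: bank1 row4 -> MISS (open row4); precharges=9
Acc 12: bank1 row4 -> HIT
Acc 13: bank1 row2 -> MISS (open row2); precharges=10
Acc 14: bank0 row2 -> HIT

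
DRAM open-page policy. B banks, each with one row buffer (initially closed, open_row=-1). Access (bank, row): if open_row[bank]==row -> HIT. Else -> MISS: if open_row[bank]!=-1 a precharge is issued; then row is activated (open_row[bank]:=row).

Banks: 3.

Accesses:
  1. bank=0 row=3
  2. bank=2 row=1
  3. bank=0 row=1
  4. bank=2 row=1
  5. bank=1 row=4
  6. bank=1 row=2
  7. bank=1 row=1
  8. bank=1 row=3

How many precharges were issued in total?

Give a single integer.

Answer: 4

Derivation:
Acc 1: bank0 row3 -> MISS (open row3); precharges=0
Acc 2: bank2 row1 -> MISS (open row1); precharges=0
Acc 3: bank0 row1 -> MISS (open row1); precharges=1
Acc 4: bank2 row1 -> HIT
Acc 5: bank1 row4 -> MISS (open row4); precharges=1
Acc 6: bank1 row2 -> MISS (open row2); precharges=2
Acc 7: bank1 row1 -> MISS (open row1); precharges=3
Acc 8: bank1 row3 -> MISS (open row3); precharges=4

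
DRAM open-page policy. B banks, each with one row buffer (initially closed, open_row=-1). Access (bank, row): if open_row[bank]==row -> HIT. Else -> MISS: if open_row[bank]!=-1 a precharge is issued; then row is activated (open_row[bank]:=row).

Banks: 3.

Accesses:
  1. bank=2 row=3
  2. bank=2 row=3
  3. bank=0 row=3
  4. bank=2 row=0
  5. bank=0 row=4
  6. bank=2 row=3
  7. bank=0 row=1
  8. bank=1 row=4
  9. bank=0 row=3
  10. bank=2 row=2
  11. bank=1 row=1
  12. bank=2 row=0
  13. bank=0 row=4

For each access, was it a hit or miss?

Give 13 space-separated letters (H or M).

Acc 1: bank2 row3 -> MISS (open row3); precharges=0
Acc 2: bank2 row3 -> HIT
Acc 3: bank0 row3 -> MISS (open row3); precharges=0
Acc 4: bank2 row0 -> MISS (open row0); precharges=1
Acc 5: bank0 row4 -> MISS (open row4); precharges=2
Acc 6: bank2 row3 -> MISS (open row3); precharges=3
Acc 7: bank0 row1 -> MISS (open row1); precharges=4
Acc 8: bank1 row4 -> MISS (open row4); precharges=4
Acc 9: bank0 row3 -> MISS (open row3); precharges=5
Acc 10: bank2 row2 -> MISS (open row2); precharges=6
Acc 11: bank1 row1 -> MISS (open row1); precharges=7
Acc 12: bank2 row0 -> MISS (open row0); precharges=8
Acc 13: bank0 row4 -> MISS (open row4); precharges=9

Answer: M H M M M M M M M M M M M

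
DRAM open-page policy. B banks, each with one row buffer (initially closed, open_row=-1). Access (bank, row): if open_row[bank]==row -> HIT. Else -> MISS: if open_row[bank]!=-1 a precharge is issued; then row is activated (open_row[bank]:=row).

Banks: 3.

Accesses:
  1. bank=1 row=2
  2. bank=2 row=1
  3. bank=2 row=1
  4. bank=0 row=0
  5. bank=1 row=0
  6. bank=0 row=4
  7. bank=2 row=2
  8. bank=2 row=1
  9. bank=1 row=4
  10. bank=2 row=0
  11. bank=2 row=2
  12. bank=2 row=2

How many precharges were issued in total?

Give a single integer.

Acc 1: bank1 row2 -> MISS (open row2); precharges=0
Acc 2: bank2 row1 -> MISS (open row1); precharges=0
Acc 3: bank2 row1 -> HIT
Acc 4: bank0 row0 -> MISS (open row0); precharges=0
Acc 5: bank1 row0 -> MISS (open row0); precharges=1
Acc 6: bank0 row4 -> MISS (open row4); precharges=2
Acc 7: bank2 row2 -> MISS (open row2); precharges=3
Acc 8: bank2 row1 -> MISS (open row1); precharges=4
Acc 9: bank1 row4 -> MISS (open row4); precharges=5
Acc 10: bank2 row0 -> MISS (open row0); precharges=6
Acc 11: bank2 row2 -> MISS (open row2); precharges=7
Acc 12: bank2 row2 -> HIT

Answer: 7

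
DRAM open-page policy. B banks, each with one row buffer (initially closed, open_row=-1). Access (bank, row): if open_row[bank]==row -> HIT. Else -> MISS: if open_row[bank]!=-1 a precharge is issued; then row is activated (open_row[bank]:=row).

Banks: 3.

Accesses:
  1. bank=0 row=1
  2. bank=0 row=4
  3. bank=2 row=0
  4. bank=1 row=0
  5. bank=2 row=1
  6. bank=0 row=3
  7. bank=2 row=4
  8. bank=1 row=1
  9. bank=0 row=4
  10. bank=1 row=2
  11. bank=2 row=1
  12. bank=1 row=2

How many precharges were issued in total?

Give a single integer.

Answer: 8

Derivation:
Acc 1: bank0 row1 -> MISS (open row1); precharges=0
Acc 2: bank0 row4 -> MISS (open row4); precharges=1
Acc 3: bank2 row0 -> MISS (open row0); precharges=1
Acc 4: bank1 row0 -> MISS (open row0); precharges=1
Acc 5: bank2 row1 -> MISS (open row1); precharges=2
Acc 6: bank0 row3 -> MISS (open row3); precharges=3
Acc 7: bank2 row4 -> MISS (open row4); precharges=4
Acc 8: bank1 row1 -> MISS (open row1); precharges=5
Acc 9: bank0 row4 -> MISS (open row4); precharges=6
Acc 10: bank1 row2 -> MISS (open row2); precharges=7
Acc 11: bank2 row1 -> MISS (open row1); precharges=8
Acc 12: bank1 row2 -> HIT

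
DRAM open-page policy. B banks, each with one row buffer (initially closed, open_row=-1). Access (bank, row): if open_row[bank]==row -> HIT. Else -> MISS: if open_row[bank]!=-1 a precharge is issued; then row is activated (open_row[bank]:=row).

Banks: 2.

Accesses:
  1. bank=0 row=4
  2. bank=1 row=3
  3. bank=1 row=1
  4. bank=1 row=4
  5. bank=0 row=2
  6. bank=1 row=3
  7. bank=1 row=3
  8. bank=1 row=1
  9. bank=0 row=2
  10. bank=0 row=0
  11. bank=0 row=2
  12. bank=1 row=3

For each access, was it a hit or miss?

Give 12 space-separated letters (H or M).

Acc 1: bank0 row4 -> MISS (open row4); precharges=0
Acc 2: bank1 row3 -> MISS (open row3); precharges=0
Acc 3: bank1 row1 -> MISS (open row1); precharges=1
Acc 4: bank1 row4 -> MISS (open row4); precharges=2
Acc 5: bank0 row2 -> MISS (open row2); precharges=3
Acc 6: bank1 row3 -> MISS (open row3); precharges=4
Acc 7: bank1 row3 -> HIT
Acc 8: bank1 row1 -> MISS (open row1); precharges=5
Acc 9: bank0 row2 -> HIT
Acc 10: bank0 row0 -> MISS (open row0); precharges=6
Acc 11: bank0 row2 -> MISS (open row2); precharges=7
Acc 12: bank1 row3 -> MISS (open row3); precharges=8

Answer: M M M M M M H M H M M M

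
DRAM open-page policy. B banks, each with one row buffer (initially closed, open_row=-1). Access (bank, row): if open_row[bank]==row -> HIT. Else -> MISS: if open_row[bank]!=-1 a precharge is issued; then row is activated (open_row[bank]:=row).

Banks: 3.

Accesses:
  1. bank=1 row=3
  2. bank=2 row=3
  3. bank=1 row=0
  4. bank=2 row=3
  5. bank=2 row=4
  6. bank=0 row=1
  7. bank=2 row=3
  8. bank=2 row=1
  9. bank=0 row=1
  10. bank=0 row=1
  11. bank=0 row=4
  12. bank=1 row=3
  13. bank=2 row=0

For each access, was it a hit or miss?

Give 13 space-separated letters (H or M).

Answer: M M M H M M M M H H M M M

Derivation:
Acc 1: bank1 row3 -> MISS (open row3); precharges=0
Acc 2: bank2 row3 -> MISS (open row3); precharges=0
Acc 3: bank1 row0 -> MISS (open row0); precharges=1
Acc 4: bank2 row3 -> HIT
Acc 5: bank2 row4 -> MISS (open row4); precharges=2
Acc 6: bank0 row1 -> MISS (open row1); precharges=2
Acc 7: bank2 row3 -> MISS (open row3); precharges=3
Acc 8: bank2 row1 -> MISS (open row1); precharges=4
Acc 9: bank0 row1 -> HIT
Acc 10: bank0 row1 -> HIT
Acc 11: bank0 row4 -> MISS (open row4); precharges=5
Acc 12: bank1 row3 -> MISS (open row3); precharges=6
Acc 13: bank2 row0 -> MISS (open row0); precharges=7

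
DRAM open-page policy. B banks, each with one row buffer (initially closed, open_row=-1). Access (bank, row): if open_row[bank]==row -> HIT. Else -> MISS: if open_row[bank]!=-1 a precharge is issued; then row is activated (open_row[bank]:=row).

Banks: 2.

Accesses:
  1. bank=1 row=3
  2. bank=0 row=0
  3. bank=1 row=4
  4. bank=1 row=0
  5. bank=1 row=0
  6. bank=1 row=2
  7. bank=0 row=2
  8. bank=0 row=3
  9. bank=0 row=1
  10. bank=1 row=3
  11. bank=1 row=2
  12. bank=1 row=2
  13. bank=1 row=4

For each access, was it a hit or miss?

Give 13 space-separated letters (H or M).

Answer: M M M M H M M M M M M H M

Derivation:
Acc 1: bank1 row3 -> MISS (open row3); precharges=0
Acc 2: bank0 row0 -> MISS (open row0); precharges=0
Acc 3: bank1 row4 -> MISS (open row4); precharges=1
Acc 4: bank1 row0 -> MISS (open row0); precharges=2
Acc 5: bank1 row0 -> HIT
Acc 6: bank1 row2 -> MISS (open row2); precharges=3
Acc 7: bank0 row2 -> MISS (open row2); precharges=4
Acc 8: bank0 row3 -> MISS (open row3); precharges=5
Acc 9: bank0 row1 -> MISS (open row1); precharges=6
Acc 10: bank1 row3 -> MISS (open row3); precharges=7
Acc 11: bank1 row2 -> MISS (open row2); precharges=8
Acc 12: bank1 row2 -> HIT
Acc 13: bank1 row4 -> MISS (open row4); precharges=9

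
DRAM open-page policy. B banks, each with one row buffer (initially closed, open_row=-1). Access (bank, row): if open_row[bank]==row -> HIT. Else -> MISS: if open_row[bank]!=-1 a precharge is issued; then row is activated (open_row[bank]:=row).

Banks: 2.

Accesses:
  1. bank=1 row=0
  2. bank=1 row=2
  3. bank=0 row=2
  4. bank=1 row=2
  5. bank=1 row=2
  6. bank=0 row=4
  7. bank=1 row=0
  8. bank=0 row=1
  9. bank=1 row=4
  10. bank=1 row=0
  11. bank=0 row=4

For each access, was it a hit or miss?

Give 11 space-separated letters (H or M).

Answer: M M M H H M M M M M M

Derivation:
Acc 1: bank1 row0 -> MISS (open row0); precharges=0
Acc 2: bank1 row2 -> MISS (open row2); precharges=1
Acc 3: bank0 row2 -> MISS (open row2); precharges=1
Acc 4: bank1 row2 -> HIT
Acc 5: bank1 row2 -> HIT
Acc 6: bank0 row4 -> MISS (open row4); precharges=2
Acc 7: bank1 row0 -> MISS (open row0); precharges=3
Acc 8: bank0 row1 -> MISS (open row1); precharges=4
Acc 9: bank1 row4 -> MISS (open row4); precharges=5
Acc 10: bank1 row0 -> MISS (open row0); precharges=6
Acc 11: bank0 row4 -> MISS (open row4); precharges=7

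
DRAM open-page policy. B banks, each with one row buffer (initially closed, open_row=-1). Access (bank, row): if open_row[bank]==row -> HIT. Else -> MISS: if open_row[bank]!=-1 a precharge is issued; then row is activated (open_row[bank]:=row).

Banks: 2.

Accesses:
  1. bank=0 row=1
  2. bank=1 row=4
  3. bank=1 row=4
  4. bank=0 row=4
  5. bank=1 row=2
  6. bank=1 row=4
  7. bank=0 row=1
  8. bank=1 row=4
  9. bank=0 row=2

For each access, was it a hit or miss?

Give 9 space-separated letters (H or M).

Answer: M M H M M M M H M

Derivation:
Acc 1: bank0 row1 -> MISS (open row1); precharges=0
Acc 2: bank1 row4 -> MISS (open row4); precharges=0
Acc 3: bank1 row4 -> HIT
Acc 4: bank0 row4 -> MISS (open row4); precharges=1
Acc 5: bank1 row2 -> MISS (open row2); precharges=2
Acc 6: bank1 row4 -> MISS (open row4); precharges=3
Acc 7: bank0 row1 -> MISS (open row1); precharges=4
Acc 8: bank1 row4 -> HIT
Acc 9: bank0 row2 -> MISS (open row2); precharges=5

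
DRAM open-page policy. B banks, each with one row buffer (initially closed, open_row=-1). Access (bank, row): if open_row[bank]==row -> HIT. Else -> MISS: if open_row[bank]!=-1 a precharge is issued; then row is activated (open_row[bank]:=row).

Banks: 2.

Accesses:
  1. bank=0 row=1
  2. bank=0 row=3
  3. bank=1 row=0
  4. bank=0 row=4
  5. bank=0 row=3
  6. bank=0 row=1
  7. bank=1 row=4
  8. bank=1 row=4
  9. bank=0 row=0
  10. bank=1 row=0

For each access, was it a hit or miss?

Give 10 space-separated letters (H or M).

Answer: M M M M M M M H M M

Derivation:
Acc 1: bank0 row1 -> MISS (open row1); precharges=0
Acc 2: bank0 row3 -> MISS (open row3); precharges=1
Acc 3: bank1 row0 -> MISS (open row0); precharges=1
Acc 4: bank0 row4 -> MISS (open row4); precharges=2
Acc 5: bank0 row3 -> MISS (open row3); precharges=3
Acc 6: bank0 row1 -> MISS (open row1); precharges=4
Acc 7: bank1 row4 -> MISS (open row4); precharges=5
Acc 8: bank1 row4 -> HIT
Acc 9: bank0 row0 -> MISS (open row0); precharges=6
Acc 10: bank1 row0 -> MISS (open row0); precharges=7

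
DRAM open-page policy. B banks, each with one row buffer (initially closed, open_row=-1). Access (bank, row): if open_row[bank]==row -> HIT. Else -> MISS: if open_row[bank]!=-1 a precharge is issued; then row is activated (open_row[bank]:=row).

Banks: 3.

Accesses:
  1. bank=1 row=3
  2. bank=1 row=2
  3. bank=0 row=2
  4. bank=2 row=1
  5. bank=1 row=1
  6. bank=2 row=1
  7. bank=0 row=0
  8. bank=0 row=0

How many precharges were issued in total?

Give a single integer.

Answer: 3

Derivation:
Acc 1: bank1 row3 -> MISS (open row3); precharges=0
Acc 2: bank1 row2 -> MISS (open row2); precharges=1
Acc 3: bank0 row2 -> MISS (open row2); precharges=1
Acc 4: bank2 row1 -> MISS (open row1); precharges=1
Acc 5: bank1 row1 -> MISS (open row1); precharges=2
Acc 6: bank2 row1 -> HIT
Acc 7: bank0 row0 -> MISS (open row0); precharges=3
Acc 8: bank0 row0 -> HIT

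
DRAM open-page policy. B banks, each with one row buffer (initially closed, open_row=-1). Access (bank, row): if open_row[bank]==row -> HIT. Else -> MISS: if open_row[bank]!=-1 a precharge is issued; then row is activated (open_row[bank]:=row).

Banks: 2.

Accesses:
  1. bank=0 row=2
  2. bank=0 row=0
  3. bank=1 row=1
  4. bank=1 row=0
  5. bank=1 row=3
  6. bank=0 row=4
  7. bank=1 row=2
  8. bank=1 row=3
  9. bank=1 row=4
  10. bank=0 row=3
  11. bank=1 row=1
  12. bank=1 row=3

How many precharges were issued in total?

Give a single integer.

Acc 1: bank0 row2 -> MISS (open row2); precharges=0
Acc 2: bank0 row0 -> MISS (open row0); precharges=1
Acc 3: bank1 row1 -> MISS (open row1); precharges=1
Acc 4: bank1 row0 -> MISS (open row0); precharges=2
Acc 5: bank1 row3 -> MISS (open row3); precharges=3
Acc 6: bank0 row4 -> MISS (open row4); precharges=4
Acc 7: bank1 row2 -> MISS (open row2); precharges=5
Acc 8: bank1 row3 -> MISS (open row3); precharges=6
Acc 9: bank1 row4 -> MISS (open row4); precharges=7
Acc 10: bank0 row3 -> MISS (open row3); precharges=8
Acc 11: bank1 row1 -> MISS (open row1); precharges=9
Acc 12: bank1 row3 -> MISS (open row3); precharges=10

Answer: 10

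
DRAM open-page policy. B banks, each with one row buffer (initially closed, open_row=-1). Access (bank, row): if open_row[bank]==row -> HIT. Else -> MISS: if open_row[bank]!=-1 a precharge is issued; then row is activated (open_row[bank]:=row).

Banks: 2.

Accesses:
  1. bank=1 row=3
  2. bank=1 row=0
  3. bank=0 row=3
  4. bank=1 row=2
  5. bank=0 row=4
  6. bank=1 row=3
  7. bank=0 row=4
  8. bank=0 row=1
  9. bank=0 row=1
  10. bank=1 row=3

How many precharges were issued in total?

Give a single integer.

Acc 1: bank1 row3 -> MISS (open row3); precharges=0
Acc 2: bank1 row0 -> MISS (open row0); precharges=1
Acc 3: bank0 row3 -> MISS (open row3); precharges=1
Acc 4: bank1 row2 -> MISS (open row2); precharges=2
Acc 5: bank0 row4 -> MISS (open row4); precharges=3
Acc 6: bank1 row3 -> MISS (open row3); precharges=4
Acc 7: bank0 row4 -> HIT
Acc 8: bank0 row1 -> MISS (open row1); precharges=5
Acc 9: bank0 row1 -> HIT
Acc 10: bank1 row3 -> HIT

Answer: 5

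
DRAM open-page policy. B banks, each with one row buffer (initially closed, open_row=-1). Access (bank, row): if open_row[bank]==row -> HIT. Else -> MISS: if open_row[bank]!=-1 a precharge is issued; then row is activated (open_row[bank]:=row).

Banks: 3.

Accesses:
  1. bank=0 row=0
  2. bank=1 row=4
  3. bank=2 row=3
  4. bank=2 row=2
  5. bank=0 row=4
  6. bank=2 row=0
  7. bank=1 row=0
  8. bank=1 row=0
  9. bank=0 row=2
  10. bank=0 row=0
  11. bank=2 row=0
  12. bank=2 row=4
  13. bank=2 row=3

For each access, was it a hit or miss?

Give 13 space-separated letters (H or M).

Acc 1: bank0 row0 -> MISS (open row0); precharges=0
Acc 2: bank1 row4 -> MISS (open row4); precharges=0
Acc 3: bank2 row3 -> MISS (open row3); precharges=0
Acc 4: bank2 row2 -> MISS (open row2); precharges=1
Acc 5: bank0 row4 -> MISS (open row4); precharges=2
Acc 6: bank2 row0 -> MISS (open row0); precharges=3
Acc 7: bank1 row0 -> MISS (open row0); precharges=4
Acc 8: bank1 row0 -> HIT
Acc 9: bank0 row2 -> MISS (open row2); precharges=5
Acc 10: bank0 row0 -> MISS (open row0); precharges=6
Acc 11: bank2 row0 -> HIT
Acc 12: bank2 row4 -> MISS (open row4); precharges=7
Acc 13: bank2 row3 -> MISS (open row3); precharges=8

Answer: M M M M M M M H M M H M M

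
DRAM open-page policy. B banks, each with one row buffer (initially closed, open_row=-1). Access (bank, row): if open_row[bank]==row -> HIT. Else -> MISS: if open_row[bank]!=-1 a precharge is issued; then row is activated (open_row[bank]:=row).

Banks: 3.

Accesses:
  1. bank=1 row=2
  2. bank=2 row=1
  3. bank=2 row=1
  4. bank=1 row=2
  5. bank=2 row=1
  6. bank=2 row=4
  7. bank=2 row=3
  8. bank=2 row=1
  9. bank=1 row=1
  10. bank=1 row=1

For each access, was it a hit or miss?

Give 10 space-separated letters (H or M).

Answer: M M H H H M M M M H

Derivation:
Acc 1: bank1 row2 -> MISS (open row2); precharges=0
Acc 2: bank2 row1 -> MISS (open row1); precharges=0
Acc 3: bank2 row1 -> HIT
Acc 4: bank1 row2 -> HIT
Acc 5: bank2 row1 -> HIT
Acc 6: bank2 row4 -> MISS (open row4); precharges=1
Acc 7: bank2 row3 -> MISS (open row3); precharges=2
Acc 8: bank2 row1 -> MISS (open row1); precharges=3
Acc 9: bank1 row1 -> MISS (open row1); precharges=4
Acc 10: bank1 row1 -> HIT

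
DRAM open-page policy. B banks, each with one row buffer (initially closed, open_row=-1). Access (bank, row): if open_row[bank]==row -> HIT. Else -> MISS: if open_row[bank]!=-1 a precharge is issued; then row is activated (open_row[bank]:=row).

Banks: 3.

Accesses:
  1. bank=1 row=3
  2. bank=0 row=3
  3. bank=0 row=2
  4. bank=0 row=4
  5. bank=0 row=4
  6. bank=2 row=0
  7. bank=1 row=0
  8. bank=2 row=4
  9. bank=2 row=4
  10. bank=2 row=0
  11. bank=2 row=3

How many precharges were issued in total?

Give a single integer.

Acc 1: bank1 row3 -> MISS (open row3); precharges=0
Acc 2: bank0 row3 -> MISS (open row3); precharges=0
Acc 3: bank0 row2 -> MISS (open row2); precharges=1
Acc 4: bank0 row4 -> MISS (open row4); precharges=2
Acc 5: bank0 row4 -> HIT
Acc 6: bank2 row0 -> MISS (open row0); precharges=2
Acc 7: bank1 row0 -> MISS (open row0); precharges=3
Acc 8: bank2 row4 -> MISS (open row4); precharges=4
Acc 9: bank2 row4 -> HIT
Acc 10: bank2 row0 -> MISS (open row0); precharges=5
Acc 11: bank2 row3 -> MISS (open row3); precharges=6

Answer: 6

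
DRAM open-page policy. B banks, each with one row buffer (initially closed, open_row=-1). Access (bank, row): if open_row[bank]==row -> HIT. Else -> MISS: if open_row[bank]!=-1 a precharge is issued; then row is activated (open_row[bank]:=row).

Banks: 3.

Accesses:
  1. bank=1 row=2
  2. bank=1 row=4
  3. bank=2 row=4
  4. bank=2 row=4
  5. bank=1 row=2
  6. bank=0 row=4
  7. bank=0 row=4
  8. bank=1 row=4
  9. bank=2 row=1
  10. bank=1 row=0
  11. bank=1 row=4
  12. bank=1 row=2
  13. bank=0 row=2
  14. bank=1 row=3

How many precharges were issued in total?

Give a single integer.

Answer: 9

Derivation:
Acc 1: bank1 row2 -> MISS (open row2); precharges=0
Acc 2: bank1 row4 -> MISS (open row4); precharges=1
Acc 3: bank2 row4 -> MISS (open row4); precharges=1
Acc 4: bank2 row4 -> HIT
Acc 5: bank1 row2 -> MISS (open row2); precharges=2
Acc 6: bank0 row4 -> MISS (open row4); precharges=2
Acc 7: bank0 row4 -> HIT
Acc 8: bank1 row4 -> MISS (open row4); precharges=3
Acc 9: bank2 row1 -> MISS (open row1); precharges=4
Acc 10: bank1 row0 -> MISS (open row0); precharges=5
Acc 11: bank1 row4 -> MISS (open row4); precharges=6
Acc 12: bank1 row2 -> MISS (open row2); precharges=7
Acc 13: bank0 row2 -> MISS (open row2); precharges=8
Acc 14: bank1 row3 -> MISS (open row3); precharges=9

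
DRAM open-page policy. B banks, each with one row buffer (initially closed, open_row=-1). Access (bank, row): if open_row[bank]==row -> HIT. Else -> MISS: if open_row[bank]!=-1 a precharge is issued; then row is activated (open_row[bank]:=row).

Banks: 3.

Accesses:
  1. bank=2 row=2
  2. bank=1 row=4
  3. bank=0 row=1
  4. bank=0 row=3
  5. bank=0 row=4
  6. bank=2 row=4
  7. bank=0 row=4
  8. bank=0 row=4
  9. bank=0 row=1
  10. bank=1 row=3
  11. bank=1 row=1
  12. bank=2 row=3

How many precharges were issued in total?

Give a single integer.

Acc 1: bank2 row2 -> MISS (open row2); precharges=0
Acc 2: bank1 row4 -> MISS (open row4); precharges=0
Acc 3: bank0 row1 -> MISS (open row1); precharges=0
Acc 4: bank0 row3 -> MISS (open row3); precharges=1
Acc 5: bank0 row4 -> MISS (open row4); precharges=2
Acc 6: bank2 row4 -> MISS (open row4); precharges=3
Acc 7: bank0 row4 -> HIT
Acc 8: bank0 row4 -> HIT
Acc 9: bank0 row1 -> MISS (open row1); precharges=4
Acc 10: bank1 row3 -> MISS (open row3); precharges=5
Acc 11: bank1 row1 -> MISS (open row1); precharges=6
Acc 12: bank2 row3 -> MISS (open row3); precharges=7

Answer: 7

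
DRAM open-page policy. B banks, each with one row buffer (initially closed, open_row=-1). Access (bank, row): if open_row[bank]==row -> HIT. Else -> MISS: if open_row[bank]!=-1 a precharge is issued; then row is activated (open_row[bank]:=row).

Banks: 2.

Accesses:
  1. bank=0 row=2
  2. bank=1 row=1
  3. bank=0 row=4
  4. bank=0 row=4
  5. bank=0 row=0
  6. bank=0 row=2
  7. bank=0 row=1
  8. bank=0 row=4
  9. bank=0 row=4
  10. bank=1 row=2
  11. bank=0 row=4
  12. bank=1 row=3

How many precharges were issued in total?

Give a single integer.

Answer: 7

Derivation:
Acc 1: bank0 row2 -> MISS (open row2); precharges=0
Acc 2: bank1 row1 -> MISS (open row1); precharges=0
Acc 3: bank0 row4 -> MISS (open row4); precharges=1
Acc 4: bank0 row4 -> HIT
Acc 5: bank0 row0 -> MISS (open row0); precharges=2
Acc 6: bank0 row2 -> MISS (open row2); precharges=3
Acc 7: bank0 row1 -> MISS (open row1); precharges=4
Acc 8: bank0 row4 -> MISS (open row4); precharges=5
Acc 9: bank0 row4 -> HIT
Acc 10: bank1 row2 -> MISS (open row2); precharges=6
Acc 11: bank0 row4 -> HIT
Acc 12: bank1 row3 -> MISS (open row3); precharges=7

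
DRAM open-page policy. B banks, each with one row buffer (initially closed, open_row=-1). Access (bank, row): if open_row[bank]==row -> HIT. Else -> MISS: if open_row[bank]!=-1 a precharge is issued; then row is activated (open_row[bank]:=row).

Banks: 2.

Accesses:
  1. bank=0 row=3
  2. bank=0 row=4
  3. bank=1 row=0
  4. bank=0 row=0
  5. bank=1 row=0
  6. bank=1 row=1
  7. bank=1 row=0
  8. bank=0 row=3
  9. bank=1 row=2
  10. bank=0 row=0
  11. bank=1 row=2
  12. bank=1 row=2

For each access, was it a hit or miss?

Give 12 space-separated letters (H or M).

Acc 1: bank0 row3 -> MISS (open row3); precharges=0
Acc 2: bank0 row4 -> MISS (open row4); precharges=1
Acc 3: bank1 row0 -> MISS (open row0); precharges=1
Acc 4: bank0 row0 -> MISS (open row0); precharges=2
Acc 5: bank1 row0 -> HIT
Acc 6: bank1 row1 -> MISS (open row1); precharges=3
Acc 7: bank1 row0 -> MISS (open row0); precharges=4
Acc 8: bank0 row3 -> MISS (open row3); precharges=5
Acc 9: bank1 row2 -> MISS (open row2); precharges=6
Acc 10: bank0 row0 -> MISS (open row0); precharges=7
Acc 11: bank1 row2 -> HIT
Acc 12: bank1 row2 -> HIT

Answer: M M M M H M M M M M H H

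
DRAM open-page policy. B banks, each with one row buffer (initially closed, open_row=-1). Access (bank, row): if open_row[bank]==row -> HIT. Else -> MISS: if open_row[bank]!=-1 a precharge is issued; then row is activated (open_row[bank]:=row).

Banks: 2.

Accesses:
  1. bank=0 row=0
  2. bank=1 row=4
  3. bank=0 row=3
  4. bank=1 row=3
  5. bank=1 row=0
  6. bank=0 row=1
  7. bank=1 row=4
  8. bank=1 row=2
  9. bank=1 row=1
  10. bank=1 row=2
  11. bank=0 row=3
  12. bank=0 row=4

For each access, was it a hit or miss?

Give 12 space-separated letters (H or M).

Answer: M M M M M M M M M M M M

Derivation:
Acc 1: bank0 row0 -> MISS (open row0); precharges=0
Acc 2: bank1 row4 -> MISS (open row4); precharges=0
Acc 3: bank0 row3 -> MISS (open row3); precharges=1
Acc 4: bank1 row3 -> MISS (open row3); precharges=2
Acc 5: bank1 row0 -> MISS (open row0); precharges=3
Acc 6: bank0 row1 -> MISS (open row1); precharges=4
Acc 7: bank1 row4 -> MISS (open row4); precharges=5
Acc 8: bank1 row2 -> MISS (open row2); precharges=6
Acc 9: bank1 row1 -> MISS (open row1); precharges=7
Acc 10: bank1 row2 -> MISS (open row2); precharges=8
Acc 11: bank0 row3 -> MISS (open row3); precharges=9
Acc 12: bank0 row4 -> MISS (open row4); precharges=10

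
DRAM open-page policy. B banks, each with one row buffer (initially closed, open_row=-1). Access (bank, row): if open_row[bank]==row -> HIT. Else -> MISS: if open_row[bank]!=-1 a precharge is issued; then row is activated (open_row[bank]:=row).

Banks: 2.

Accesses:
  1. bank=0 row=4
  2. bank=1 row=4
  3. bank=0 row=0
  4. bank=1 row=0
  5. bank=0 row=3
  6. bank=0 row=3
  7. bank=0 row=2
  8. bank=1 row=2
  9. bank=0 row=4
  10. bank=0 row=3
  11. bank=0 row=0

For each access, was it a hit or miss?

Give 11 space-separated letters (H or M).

Answer: M M M M M H M M M M M

Derivation:
Acc 1: bank0 row4 -> MISS (open row4); precharges=0
Acc 2: bank1 row4 -> MISS (open row4); precharges=0
Acc 3: bank0 row0 -> MISS (open row0); precharges=1
Acc 4: bank1 row0 -> MISS (open row0); precharges=2
Acc 5: bank0 row3 -> MISS (open row3); precharges=3
Acc 6: bank0 row3 -> HIT
Acc 7: bank0 row2 -> MISS (open row2); precharges=4
Acc 8: bank1 row2 -> MISS (open row2); precharges=5
Acc 9: bank0 row4 -> MISS (open row4); precharges=6
Acc 10: bank0 row3 -> MISS (open row3); precharges=7
Acc 11: bank0 row0 -> MISS (open row0); precharges=8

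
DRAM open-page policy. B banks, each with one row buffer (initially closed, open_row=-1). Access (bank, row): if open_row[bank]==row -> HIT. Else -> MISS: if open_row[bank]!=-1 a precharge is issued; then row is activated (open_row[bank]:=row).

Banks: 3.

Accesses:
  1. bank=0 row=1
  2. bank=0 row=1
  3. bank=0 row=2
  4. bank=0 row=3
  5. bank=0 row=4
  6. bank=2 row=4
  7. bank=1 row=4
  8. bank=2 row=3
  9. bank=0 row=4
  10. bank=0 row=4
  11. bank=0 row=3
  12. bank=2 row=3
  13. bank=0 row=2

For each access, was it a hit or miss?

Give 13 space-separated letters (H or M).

Answer: M H M M M M M M H H M H M

Derivation:
Acc 1: bank0 row1 -> MISS (open row1); precharges=0
Acc 2: bank0 row1 -> HIT
Acc 3: bank0 row2 -> MISS (open row2); precharges=1
Acc 4: bank0 row3 -> MISS (open row3); precharges=2
Acc 5: bank0 row4 -> MISS (open row4); precharges=3
Acc 6: bank2 row4 -> MISS (open row4); precharges=3
Acc 7: bank1 row4 -> MISS (open row4); precharges=3
Acc 8: bank2 row3 -> MISS (open row3); precharges=4
Acc 9: bank0 row4 -> HIT
Acc 10: bank0 row4 -> HIT
Acc 11: bank0 row3 -> MISS (open row3); precharges=5
Acc 12: bank2 row3 -> HIT
Acc 13: bank0 row2 -> MISS (open row2); precharges=6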